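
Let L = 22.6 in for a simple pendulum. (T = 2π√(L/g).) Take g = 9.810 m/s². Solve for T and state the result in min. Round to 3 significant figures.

0.0253 min

T is given directly by: T = 2π√(L/g).
L = 22.6 in = 0.5740 m; g = 9.810 m/s².
T = 1.520 s
1.520 s × (1 min / 60.00 s) = 0.02533 min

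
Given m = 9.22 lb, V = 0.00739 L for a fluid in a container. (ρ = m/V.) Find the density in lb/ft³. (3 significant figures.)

ρ is given directly by: ρ = m/V.
m = 9.22 lb = 4.182 kg; V = 0.00739 L = 7.390×10^-6 m³.
ρ = 5.659×10^5 kg/m³
5.659×10^5 kg/m³ × (1 lb/ft³ / 16.02 kg/m³) = 35329 lb/ft³

35300 lb/ft³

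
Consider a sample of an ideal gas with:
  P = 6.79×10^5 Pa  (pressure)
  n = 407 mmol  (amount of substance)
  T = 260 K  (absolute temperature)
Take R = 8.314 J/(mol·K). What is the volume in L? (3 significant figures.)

1.30 L

From the ideal-gas law: V = nRT/P.
P = 6.79×10^5 Pa; n = 407 mmol = 0.4070 mol; T = 260 K; R = 8.314 J/(mol·K).
V = 0.001296 m³
0.001296 m³ × (1 L / 0.001000 m³) = 1.296 L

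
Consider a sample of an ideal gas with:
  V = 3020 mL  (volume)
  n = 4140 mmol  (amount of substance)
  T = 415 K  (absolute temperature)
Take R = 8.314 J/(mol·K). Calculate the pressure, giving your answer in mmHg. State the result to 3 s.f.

Directly: P = nRT/V.
V = 3020 mL = 0.003020 m³; n = 4140 mmol = 4.140 mol; T = 415 K; R = 8.314 J/(mol·K).
P = 4.730×10^6 Pa
4.730×10^6 Pa × (1 mmHg / 133.3 Pa) = 35477 mmHg

35500 mmHg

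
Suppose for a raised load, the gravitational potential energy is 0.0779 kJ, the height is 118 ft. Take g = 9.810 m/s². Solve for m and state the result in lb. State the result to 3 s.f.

0.487 lb

Rearranging: m = PE/(g·h).
PE = 0.0779 kJ = 77.90 J; h = 118 ft = 35.97 m; g = 9.810 m/s².
m = 0.2208 kg
0.2208 kg × (1 lb / 0.4536 kg) = 0.4867 lb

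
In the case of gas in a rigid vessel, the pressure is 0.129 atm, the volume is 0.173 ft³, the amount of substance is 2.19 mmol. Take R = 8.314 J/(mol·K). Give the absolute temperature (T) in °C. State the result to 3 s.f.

From the ideal-gas law: T = PV/(nR).
P = 0.129 atm = 13071 Pa; V = 0.173 ft³ = 0.004899 m³; n = 2.19 mmol = 0.002190 mol; R = 8.314 J/(mol·K).
T = 3517 K
3517 K − 273.15 = 3244 °C

3240 °C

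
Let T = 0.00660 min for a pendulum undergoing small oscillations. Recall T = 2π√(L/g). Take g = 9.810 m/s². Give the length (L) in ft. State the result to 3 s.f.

0.128 ft

Solving T = 2π√(L/g) for L: L = g·(T/2π)².
T = 0.00660 min = 0.3960 s; g = 9.810 m/s².
L = 0.03897 m
0.03897 m × (1 ft / 0.3048 m) = 0.1278 ft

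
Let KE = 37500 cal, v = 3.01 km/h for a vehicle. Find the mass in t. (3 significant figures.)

449 t

Rearranging KE = ½mv² for m: m = 2·KE/v².
KE = 37500 cal = 1.569×10^5 J; v = 3.01 km/h = 0.8361 m/s.
m = 4.489×10^5 kg
4.489×10^5 kg × (1 t / 1000 kg) = 448.9 t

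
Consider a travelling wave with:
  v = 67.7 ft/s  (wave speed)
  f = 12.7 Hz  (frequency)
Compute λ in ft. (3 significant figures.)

5.33 ft

Solving v = f·λ for λ: λ = v/f.
v = 67.7 ft/s = 20.63 m/s; f = 12.7 Hz.
λ = 1.625 m
1.625 m × (1 ft / 0.3048 m) = 5.331 ft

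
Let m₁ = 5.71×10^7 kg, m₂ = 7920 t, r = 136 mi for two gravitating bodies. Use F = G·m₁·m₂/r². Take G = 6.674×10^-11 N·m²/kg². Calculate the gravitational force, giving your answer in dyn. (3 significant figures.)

From Newton's law of gravitation: F = Gm₁m₂/r².
m₁ = 5.71×10^7 kg; m₂ = 7920 t = 7.920×10^6 kg; r = 136 mi = 2.189×10^5 m; G = 6.674×10^-11 N·m²/kg².
F = 6.300×10^-7 N
6.300×10^-7 N × (1 dyn / 1.000×10^-5 N) = 0.06300 dyn

0.0630 dyn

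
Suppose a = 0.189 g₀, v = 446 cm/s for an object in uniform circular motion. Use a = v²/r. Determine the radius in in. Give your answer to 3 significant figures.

423 in

Solving a = v²/r for r: r = v²/a.
a = 0.189 g₀ = 1.853 m/s²; v = 446 cm/s = 4.460 m/s.
r = 10.73 m
10.73 m × (1 in / 0.02540 m) = 422.5 in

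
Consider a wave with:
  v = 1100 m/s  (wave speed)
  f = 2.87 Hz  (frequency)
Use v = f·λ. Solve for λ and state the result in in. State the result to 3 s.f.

Rearranging v = f·λ for λ: λ = v/f.
v = 1100 m/s; f = 2.87 Hz.
λ = 383.3 m
383.3 m × (1 in / 0.02540 m) = 15090 in

15100 in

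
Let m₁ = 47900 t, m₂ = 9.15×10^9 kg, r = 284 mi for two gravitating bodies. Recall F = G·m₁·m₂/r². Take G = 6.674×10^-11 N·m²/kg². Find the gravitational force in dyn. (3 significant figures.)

From Newton's law of gravitation: F = Gm₁m₂/r².
m₁ = 47900 t = 4.790×10^7 kg; m₂ = 9.15×10^9 kg; r = 284 mi = 4.571×10^5 m; G = 6.674×10^-11 N·m²/kg².
F = 1.400×10^-4 N  (the unit combination reduces to kg·m/s² = N)
1.400×10^-4 N × (1 dyn / 1.000×10^-5 N) = 14.00 dyn

14.0 dyn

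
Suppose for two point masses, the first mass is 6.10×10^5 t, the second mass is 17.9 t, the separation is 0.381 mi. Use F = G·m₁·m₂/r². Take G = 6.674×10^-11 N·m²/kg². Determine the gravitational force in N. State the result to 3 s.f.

0.00194 N

F is given directly by: F = Gm₁m₂/r².
m₁ = 6.10×10^5 t = 6.100×10^8 kg; m₂ = 17.9 t = 17900 kg; r = 0.381 mi = 613.2 m; G = 6.674×10^-11 N·m²/kg².
F = 0.001938 N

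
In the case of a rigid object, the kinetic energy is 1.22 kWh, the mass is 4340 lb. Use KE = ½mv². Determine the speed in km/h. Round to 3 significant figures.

Rearranging: v = √(2·KE/m).
KE = 1.22 kWh = 4.392×10^6 J; m = 4340 lb = 1969 kg.
v = 66.80 m/s
66.80 m/s × (1 km/h / 0.2778 m/s) = 240.5 km/h

240 km/h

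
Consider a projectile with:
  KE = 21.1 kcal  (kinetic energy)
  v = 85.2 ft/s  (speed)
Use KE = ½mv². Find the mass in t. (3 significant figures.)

0.262 t

Solving KE = ½mv² for m: m = 2·KE/v².
KE = 21.1 kcal = 88282 J; v = 85.2 ft/s = 25.97 m/s.
m = 261.8 kg
261.8 kg × (1 t / 1000 kg) = 0.2618 t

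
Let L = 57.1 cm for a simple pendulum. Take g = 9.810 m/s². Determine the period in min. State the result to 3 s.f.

T is given directly by: T = 2π√(L/g).
L = 57.1 cm = 0.5710 m; g = 9.810 m/s².
T = 1.516 s
1.516 s × (1 min / 60.00 s) = 0.02526 min

0.0253 min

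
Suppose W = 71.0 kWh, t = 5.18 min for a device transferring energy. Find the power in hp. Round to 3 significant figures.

P is given directly by: P = W/t.
W = 71.0 kWh = 2.556×10^8 J; t = 5.18 min = 310.8 s.
P = 8.224×10^5 W
8.224×10^5 W × (1 hp / 745.7 W) = 1103 hp

1100 hp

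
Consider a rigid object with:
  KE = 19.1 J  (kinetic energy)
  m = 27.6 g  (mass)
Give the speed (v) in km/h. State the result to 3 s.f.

134 km/h

Rearranging: v = √(2·KE/m).
KE = 19.1 J; m = 27.6 g = 0.02760 kg.
v = 37.20 m/s
37.20 m/s × (1 km/h / 0.2778 m/s) = 133.9 km/h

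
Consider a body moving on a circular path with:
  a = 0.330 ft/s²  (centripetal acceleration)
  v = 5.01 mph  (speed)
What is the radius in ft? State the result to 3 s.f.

164 ft

Rearranging a = v²/r for r: r = v²/a.
a = 0.330 ft/s² = 0.1006 m/s²; v = 5.01 mph = 2.240 m/s.
r = 49.87 m
49.87 m × (1 ft / 0.3048 m) = 163.6 ft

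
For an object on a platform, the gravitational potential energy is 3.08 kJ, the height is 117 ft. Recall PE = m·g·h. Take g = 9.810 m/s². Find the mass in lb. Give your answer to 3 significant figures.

19.4 lb

Solving PE = m·g·h for m: m = PE/(g·h).
PE = 3.08 kJ = 3080 J; h = 117 ft = 35.66 m; g = 9.810 m/s².
m = 8.804 kg
8.804 kg × (1 lb / 0.4536 kg) = 19.41 lb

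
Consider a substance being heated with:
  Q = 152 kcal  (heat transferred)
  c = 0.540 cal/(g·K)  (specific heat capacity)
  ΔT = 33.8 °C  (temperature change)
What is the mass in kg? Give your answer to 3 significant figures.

Rearranging: m = Q/(c·ΔT).
Q = 152 kcal = 6.360×10^5 J; c = 0.540 cal/(g·K) = 2259 J/(kg·K); ΔT = 33.8 °C = 33.80 K.
m = 8.328 kg

8.33 kg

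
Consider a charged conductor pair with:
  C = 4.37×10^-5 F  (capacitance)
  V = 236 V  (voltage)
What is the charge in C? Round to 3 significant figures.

Rearranging: Q = CV.
C = 4.37×10^-5 F; V = 236 V.
Q = 0.01031 C

0.0103 C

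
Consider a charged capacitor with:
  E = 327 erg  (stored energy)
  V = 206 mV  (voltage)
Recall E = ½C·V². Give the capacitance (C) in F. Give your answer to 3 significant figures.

Rearranging E = ½C·V² for C: C = 2E/V².
E = 327 erg = 3.270×10^-5 J; V = 206 mV = 0.2060 V.
C = 0.001541 F

0.00154 F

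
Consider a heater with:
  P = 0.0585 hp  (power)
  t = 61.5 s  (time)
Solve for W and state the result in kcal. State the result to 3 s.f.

Solving P = W/t for W: W = P·t.
P = 0.0585 hp = 43.62 W; t = 61.5 s.
W = 2683 J  (the unit combination reduces to kg·m²/s² = J)
2683 J × (1 kcal / 4184 J) = 0.6412 kcal

0.641 kcal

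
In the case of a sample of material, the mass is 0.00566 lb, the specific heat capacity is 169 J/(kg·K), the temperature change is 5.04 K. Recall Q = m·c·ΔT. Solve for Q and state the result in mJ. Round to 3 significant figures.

Directly: Q = mcΔT.
m = 0.00566 lb = 0.002567 kg; c = 169 J/(kg·K); ΔT = 5.04 K.
Q = 2.187 J  (the unit combination reduces to kg·m²/s² = J)
2.187 J × (1 mJ / 0.001000 J) = 2187 mJ

2190 mJ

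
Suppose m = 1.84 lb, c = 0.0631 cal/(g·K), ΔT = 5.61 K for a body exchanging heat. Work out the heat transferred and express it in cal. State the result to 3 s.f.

295 cal

Directly: Q = mcΔT.
m = 1.84 lb = 0.8346 kg; c = 0.0631 cal/(g·K) = 264.0 J/(kg·K); ΔT = 5.61 K.
Q = 1236 J
1236 J × (1 cal / 4.184 J) = 295.4 cal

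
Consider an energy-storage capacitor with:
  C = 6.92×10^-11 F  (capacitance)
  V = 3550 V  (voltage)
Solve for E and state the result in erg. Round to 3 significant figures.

4360 erg

E is given directly by: E = ½CV².
C = 6.92×10^-11 F; V = 3550 V.
E = 4.360×10^-4 J  (the unit combination reduces to kg·m²/s² = J)
4.360×10^-4 J × (1 erg / 1.000×10^-7 J) = 4360 erg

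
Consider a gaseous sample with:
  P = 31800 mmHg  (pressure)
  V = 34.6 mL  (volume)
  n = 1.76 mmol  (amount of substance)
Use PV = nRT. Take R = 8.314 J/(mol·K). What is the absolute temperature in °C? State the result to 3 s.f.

From the ideal-gas law: T = PV/(nR).
P = 31800 mmHg = 4.240×10^6 Pa; V = 34.6 mL = 3.460×10^-5 m³; n = 1.76 mmol = 0.001760 mol; R = 8.314 J/(mol·K).
T = 10025 K
10025 K − 273.15 = 9752 °C

9750 °C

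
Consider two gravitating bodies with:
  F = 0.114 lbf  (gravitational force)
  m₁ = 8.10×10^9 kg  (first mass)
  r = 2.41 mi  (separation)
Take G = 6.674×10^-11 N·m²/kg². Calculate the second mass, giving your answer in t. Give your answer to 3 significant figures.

14100 t

Rearranging F = G·m₁·m₂/r² for m₂: m₂ = F·r²/(G·m₁).
F = 0.114 lbf = 0.5071 N; m₁ = 8.10×10^9 kg; r = 2.41 mi = 3879 m; G = 6.674×10^-11 N·m²/kg².
m₂ = 1.411×10^7 kg
1.411×10^7 kg × (1 t / 1000 kg) = 14111 t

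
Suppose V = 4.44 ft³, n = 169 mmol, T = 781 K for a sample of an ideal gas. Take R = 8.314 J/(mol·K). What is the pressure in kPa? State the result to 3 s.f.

8.73 kPa

From the ideal-gas law: P = nRT/V.
V = 4.44 ft³ = 0.1257 m³; n = 169 mmol = 0.1690 mol; T = 781 K; R = 8.314 J/(mol·K).
P = 8728 Pa
8728 Pa × (1 kPa / 1000 Pa) = 8.728 kPa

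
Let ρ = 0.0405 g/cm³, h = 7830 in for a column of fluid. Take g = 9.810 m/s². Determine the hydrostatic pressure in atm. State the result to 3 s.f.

0.780 atm

P is given directly by: P = ρgh.
ρ = 0.0405 g/cm³ = 40.50 kg/m³; h = 7830 in = 198.9 m; g = 9.810 m/s².
P = 79017 Pa  (the unit combination reduces to kg/(m·s²) = Pa)
79017 Pa × (1 atm / 1.013×10^5 Pa) = 0.7798 atm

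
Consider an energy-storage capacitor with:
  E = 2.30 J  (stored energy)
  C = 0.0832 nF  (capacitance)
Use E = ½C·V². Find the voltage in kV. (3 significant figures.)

Rearranging: V = √(2E/C).
E = 2.30 J; C = 0.0832 nF = 8.320×10^-11 F.
V = 2.351×10^5 V  (the unit combination reduces to kg·m²/(A·s³) = V)
2.351×10^5 V × (1 kV / 1000 V) = 235.1 kV

235 kV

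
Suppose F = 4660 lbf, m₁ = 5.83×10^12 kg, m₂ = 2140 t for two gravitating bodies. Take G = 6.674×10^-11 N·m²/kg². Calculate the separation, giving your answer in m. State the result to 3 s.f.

200 m

Solving F = G·m₁·m₂/r² for r: r = √(G·m₁m₂/F).
F = 4660 lbf = 20729 N; m₁ = 5.83×10^12 kg; m₂ = 2140 t = 2.140×10^6 kg; G = 6.674×10^-11 N·m²/kg².
r = 200.4 m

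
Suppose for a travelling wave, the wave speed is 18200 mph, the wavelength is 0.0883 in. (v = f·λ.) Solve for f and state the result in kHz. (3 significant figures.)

Rearranging v = f·λ for f: f = v/λ.
v = 18200 mph = 8136 m/s; λ = 0.0883 in = 0.002243 m.
f = 3.628×10^6 Hz
3.628×10^6 Hz × (1 kHz / 1000 Hz) = 3628 kHz

3630 kHz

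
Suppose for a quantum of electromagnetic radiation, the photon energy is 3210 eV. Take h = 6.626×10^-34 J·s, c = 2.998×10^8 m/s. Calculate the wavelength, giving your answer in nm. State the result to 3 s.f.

Rearranging: λ = hc/E.
E = 3210 eV = 5.143×10^-16 J; h = 6.626×10^-34 J·s; c = 2.998×10^8 m/s.
λ = 3.862×10^-10 m
3.862×10^-10 m × (1 nm / 1.000×10^-9 m) = 0.3862 nm

0.386 nm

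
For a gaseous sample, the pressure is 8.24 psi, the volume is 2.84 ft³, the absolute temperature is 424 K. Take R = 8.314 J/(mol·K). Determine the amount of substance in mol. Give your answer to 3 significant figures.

From the ideal-gas law: n = PV/(RT).
P = 8.24 psi = 56813 Pa; V = 2.84 ft³ = 0.08042 m³; T = 424 K; R = 8.314 J/(mol·K).
n = 1.296 mol

1.30 mol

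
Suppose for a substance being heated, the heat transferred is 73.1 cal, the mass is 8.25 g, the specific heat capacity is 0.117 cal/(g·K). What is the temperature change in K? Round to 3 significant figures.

Solving Q = m·c·ΔT for ΔT: ΔT = Q/(m·c).
Q = 73.1 cal = 305.9 J; m = 8.25 g = 0.008250 kg; c = 0.117 cal/(g·K) = 489.5 J/(kg·K).
ΔT = 75.73 K

75.7 K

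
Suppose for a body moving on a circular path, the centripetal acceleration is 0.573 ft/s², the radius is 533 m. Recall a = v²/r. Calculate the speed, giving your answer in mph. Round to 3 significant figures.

21.6 mph

Rearranging: v = √(a·r).
a = 0.573 ft/s² = 0.1747 m/s²; r = 533 m.
v = 9.648 m/s
9.648 m/s × (1 mph / 0.4470 m/s) = 21.58 mph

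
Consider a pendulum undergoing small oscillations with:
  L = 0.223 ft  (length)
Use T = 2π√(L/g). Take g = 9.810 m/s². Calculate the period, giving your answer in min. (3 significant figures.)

T is given directly by: T = 2π√(L/g).
L = 0.223 ft = 0.06797 m; g = 9.810 m/s².
T = 0.5230 s
0.5230 s × (1 min / 60.00 s) = 0.008717 min

0.00872 min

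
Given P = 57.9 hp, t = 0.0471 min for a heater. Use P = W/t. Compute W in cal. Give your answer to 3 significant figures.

29200 cal

Rearranging P = W/t for W: W = P·t.
P = 57.9 hp = 43176 W; t = 0.0471 min = 2.826 s.
W = 1.220×10^5 J  (the unit combination reduces to kg·m²/s² = J)
1.220×10^5 J × (1 cal / 4.184 J) = 29162 cal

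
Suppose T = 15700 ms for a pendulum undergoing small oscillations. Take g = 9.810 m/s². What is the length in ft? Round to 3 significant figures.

Solving T = 2π√(L/g) for L: L = g·(T/2π)².
T = 15700 ms = 15.70 s; g = 9.810 m/s².
L = 61.25 m
61.25 m × (1 ft / 0.3048 m) = 201.0 ft

201 ft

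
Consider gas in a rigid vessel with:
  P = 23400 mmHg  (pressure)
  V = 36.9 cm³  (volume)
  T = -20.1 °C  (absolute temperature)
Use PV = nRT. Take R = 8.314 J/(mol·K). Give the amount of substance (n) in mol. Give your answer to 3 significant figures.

0.0547 mol

Rearranging PV = nRT for n: n = PV/(RT).
P = 23400 mmHg = 3.120×10^6 Pa; V = 36.9 cm³ = 3.690×10^-5 m³; T = -20.1 °C = 253.0 K; R = 8.314 J/(mol·K).
n = 0.05472 mol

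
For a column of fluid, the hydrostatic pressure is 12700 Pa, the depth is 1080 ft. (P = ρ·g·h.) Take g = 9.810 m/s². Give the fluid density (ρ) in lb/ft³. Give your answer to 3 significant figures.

0.246 lb/ft³

Rearranging: ρ = P/(g·h).
P = 12700 Pa; h = 1080 ft = 329.2 m; g = 9.810 m/s².
ρ = 3.933 kg/m³
3.933 kg/m³ × (1 lb/ft³ / 16.02 kg/m³) = 0.2455 lb/ft³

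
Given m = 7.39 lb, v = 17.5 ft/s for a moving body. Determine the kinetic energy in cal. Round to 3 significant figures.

11.4 cal

Directly: KE = ½mv².
m = 7.39 lb = 3.352 kg; v = 17.5 ft/s = 5.334 m/s.
KE = 47.69 J  (the unit combination reduces to kg·m²/s² = J)
47.69 J × (1 cal / 4.184 J) = 11.40 cal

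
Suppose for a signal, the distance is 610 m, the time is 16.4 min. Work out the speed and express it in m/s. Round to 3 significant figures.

v is given directly by: v = d/t.
d = 610 m; t = 16.4 min = 984.0 s.
v = 0.6199 m/s

0.620 m/s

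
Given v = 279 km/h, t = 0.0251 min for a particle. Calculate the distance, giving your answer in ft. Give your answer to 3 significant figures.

383 ft

Rearranging: d = v·t.
v = 279 km/h = 77.50 m/s; t = 0.0251 min = 1.506 s.
d = 116.7 m
116.7 m × (1 ft / 0.3048 m) = 382.9 ft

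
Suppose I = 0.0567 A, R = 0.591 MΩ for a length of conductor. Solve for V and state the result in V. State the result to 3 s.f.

33500 V

From Ohm's law: V = IR.
I = 0.0567 A; R = 0.591 MΩ = 5.910×10^5 Ω.
V = 33510 V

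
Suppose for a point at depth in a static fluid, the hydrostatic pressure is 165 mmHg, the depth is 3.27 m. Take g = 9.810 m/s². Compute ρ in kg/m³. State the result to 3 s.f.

Solving P = ρ·g·h for ρ: ρ = P/(g·h).
P = 165 mmHg = 21998 Pa; h = 3.27 m; g = 9.810 m/s².
ρ = 685.8 kg/m³

686 kg/m³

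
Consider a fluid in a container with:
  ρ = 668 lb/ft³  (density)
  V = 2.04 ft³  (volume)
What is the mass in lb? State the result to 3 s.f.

Solving ρ = m/V for m: m = ρV.
ρ = 668 lb/ft³ = 10700 kg/m³; V = 2.04 ft³ = 0.05777 m³.
m = 618.1 kg
618.1 kg × (1 lb / 0.4536 kg) = 1363 lb

1360 lb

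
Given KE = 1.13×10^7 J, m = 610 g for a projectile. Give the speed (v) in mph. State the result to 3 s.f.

Rearranging KE = ½mv² for v: v = √(2·KE/m).
KE = 1.13×10^7 J; m = 610 g = 0.6100 kg.
v = 6087 m/s
6087 m/s × (1 mph / 0.4470 m/s) = 13616 mph

13600 mph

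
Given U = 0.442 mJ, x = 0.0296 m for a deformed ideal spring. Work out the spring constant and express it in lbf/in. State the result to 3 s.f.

Solving U = ½k·x² for k: k = 2U/x².
U = 0.442 mJ = 4.420×10^-4 J; x = 0.0296 m.
k = 1.009 N/m
1.009 N/m × (1 lbf/in / 175.1 N/m) = 0.005761 lbf/in

0.00576 lbf/in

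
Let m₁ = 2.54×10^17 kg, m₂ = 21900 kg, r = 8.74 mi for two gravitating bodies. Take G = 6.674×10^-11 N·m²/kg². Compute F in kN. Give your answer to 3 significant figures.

F is given directly by: F = Gm₁m₂/r².
m₁ = 2.54×10^17 kg; m₂ = 21900 kg; r = 8.74 mi = 14066 m; G = 6.674×10^-11 N·m²/kg².
F = 1876 N
1876 N × (1 kN / 1000 N) = 1.876 kN

1.88 kN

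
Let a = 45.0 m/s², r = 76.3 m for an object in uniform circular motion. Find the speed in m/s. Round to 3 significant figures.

58.6 m/s

Solving a = v²/r for v: v = √(a·r).
a = 45.0 m/s²; r = 76.3 m.
v = 58.60 m/s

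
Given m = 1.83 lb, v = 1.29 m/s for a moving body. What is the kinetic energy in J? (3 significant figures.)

0.691 J

Directly: KE = ½mv².
m = 1.83 lb = 0.8301 kg; v = 1.29 m/s.
KE = 0.6907 J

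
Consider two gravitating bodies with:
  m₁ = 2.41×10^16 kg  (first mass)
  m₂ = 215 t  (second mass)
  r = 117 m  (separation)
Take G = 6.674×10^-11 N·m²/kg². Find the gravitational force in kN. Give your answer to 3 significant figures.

25300 kN

From Newton's law of gravitation: F = Gm₁m₂/r².
m₁ = 2.41×10^16 kg; m₂ = 215 t = 2.150×10^5 kg; r = 117 m; G = 6.674×10^-11 N·m²/kg².
F = 2.526×10^7 N  (the unit combination reduces to kg·m/s² = N)
2.526×10^7 N × (1 kN / 1000 N) = 25262 kN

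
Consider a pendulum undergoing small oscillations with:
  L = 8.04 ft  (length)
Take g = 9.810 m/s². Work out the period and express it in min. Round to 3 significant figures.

Directly: T = 2π√(L/g).
L = 8.04 ft = 2.451 m; g = 9.810 m/s².
T = 3.140 s
3.140 s × (1 min / 60.00 s) = 0.05234 min

0.0523 min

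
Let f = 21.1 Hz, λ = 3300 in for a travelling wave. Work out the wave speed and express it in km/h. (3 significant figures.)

6370 km/h

v is given directly by: v = fλ.
f = 21.1 Hz; λ = 3300 in = 83.82 m.
v = 1769 m/s
1769 m/s × (1 km/h / 0.2778 m/s) = 6367 km/h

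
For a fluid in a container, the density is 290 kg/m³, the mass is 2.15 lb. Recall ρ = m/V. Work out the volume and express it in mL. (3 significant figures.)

3360 mL

Rearranging: V = m/ρ.
ρ = 290 kg/m³; m = 2.15 lb = 0.9752 kg.
V = 0.003363 m³
0.003363 m³ × (1 mL / 1.000×10^-6 m³) = 3363 mL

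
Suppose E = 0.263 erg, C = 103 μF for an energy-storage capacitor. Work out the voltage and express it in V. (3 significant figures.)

0.0226 V

Rearranging E = ½C·V² for V: V = √(2E/C).
E = 0.263 erg = 2.630×10^-8 J; C = 103 μF = 1.030×10^-4 F.
V = 0.02260 V  (the unit combination reduces to kg·m²/(A·s³) = V)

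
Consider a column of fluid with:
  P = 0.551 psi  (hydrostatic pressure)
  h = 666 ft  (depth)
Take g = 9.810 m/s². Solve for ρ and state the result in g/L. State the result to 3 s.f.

1.91 g/L

Rearranging: ρ = P/(g·h).
P = 0.551 psi = 3799 Pa; h = 666 ft = 203.0 m; g = 9.810 m/s².
ρ = 1.908 kg/m³
Since 1 g/L = 1 kg/m³, 1.908 g/L.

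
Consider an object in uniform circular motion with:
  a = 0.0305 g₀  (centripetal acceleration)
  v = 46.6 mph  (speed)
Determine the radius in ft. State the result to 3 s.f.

4760 ft

Rearranging: r = v²/a.
a = 0.0305 g₀ = 0.2991 m/s²; v = 46.6 mph = 20.83 m/s.
r = 1451 m
1451 m × (1 ft / 0.3048 m) = 4760 ft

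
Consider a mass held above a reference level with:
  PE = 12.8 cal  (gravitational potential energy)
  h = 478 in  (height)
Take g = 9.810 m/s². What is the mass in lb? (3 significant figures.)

0.991 lb

Rearranging PE = m·g·h for m: m = PE/(g·h).
PE = 12.8 cal = 53.56 J; h = 478 in = 12.14 m; g = 9.810 m/s².
m = 0.4496 kg
0.4496 kg × (1 lb / 0.4536 kg) = 0.9913 lb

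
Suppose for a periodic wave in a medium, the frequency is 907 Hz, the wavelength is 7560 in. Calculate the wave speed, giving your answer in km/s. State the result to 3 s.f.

v is given directly by: v = fλ.
f = 907 Hz; λ = 7560 in = 192.0 m.
v = 1.742×10^5 m/s
1.742×10^5 m/s × (1 km/s / 1000 m/s) = 174.2 km/s

174 km/s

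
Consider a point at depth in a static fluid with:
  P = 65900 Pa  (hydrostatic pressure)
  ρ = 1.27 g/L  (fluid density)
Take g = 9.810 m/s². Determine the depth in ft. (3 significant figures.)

Rearranging: h = P/(ρ·g).
P = 65900 Pa; ρ = 1.27 g/L = 1.270 kg/m³; g = 9.810 m/s².
h = 5289 m
5289 m × (1 ft / 0.3048 m) = 17354 ft

17400 ft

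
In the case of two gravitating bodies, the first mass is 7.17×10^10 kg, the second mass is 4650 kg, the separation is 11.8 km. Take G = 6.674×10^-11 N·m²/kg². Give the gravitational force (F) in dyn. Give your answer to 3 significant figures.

Directly: F = Gm₁m₂/r².
m₁ = 7.17×10^10 kg; m₂ = 4650 kg; r = 11.8 km = 11800 m; G = 6.674×10^-11 N·m²/kg².
F = 1.598×10^-4 N
1.598×10^-4 N × (1 dyn / 1.000×10^-5 N) = 15.98 dyn

16.0 dyn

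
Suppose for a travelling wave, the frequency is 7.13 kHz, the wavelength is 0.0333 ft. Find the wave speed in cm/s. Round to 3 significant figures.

7240 cm/s

v is given directly by: v = fλ.
f = 7.13 kHz = 7130 Hz; λ = 0.0333 ft = 0.01015 m.
v = 72.37 m/s
72.37 m/s × (1 cm/s / 0.01000 m/s) = 7237 cm/s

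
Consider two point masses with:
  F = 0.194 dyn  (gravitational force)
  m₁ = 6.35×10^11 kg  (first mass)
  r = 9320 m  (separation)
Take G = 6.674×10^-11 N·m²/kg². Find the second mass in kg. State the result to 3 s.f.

3.98 kg

Solving F = G·m₁·m₂/r² for m₂: m₂ = F·r²/(G·m₁).
F = 0.194 dyn = 1.940×10^-6 N; m₁ = 6.35×10^11 kg; r = 9320 m; G = 6.674×10^-11 N·m²/kg².
m₂ = 3.976 kg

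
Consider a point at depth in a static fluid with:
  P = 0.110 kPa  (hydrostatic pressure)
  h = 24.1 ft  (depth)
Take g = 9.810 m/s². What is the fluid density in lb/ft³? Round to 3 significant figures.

0.0953 lb/ft³

Rearranging P = ρ·g·h for ρ: ρ = P/(g·h).
P = 0.110 kPa = 110.0 Pa; h = 24.1 ft = 7.346 m; g = 9.810 m/s².
ρ = 1.526 kg/m³
1.526 kg/m³ × (1 lb/ft³ / 16.02 kg/m³) = 0.09530 lb/ft³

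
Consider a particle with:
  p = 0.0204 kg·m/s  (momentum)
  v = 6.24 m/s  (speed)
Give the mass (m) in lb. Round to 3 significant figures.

Solving p = m·v for m: m = p/v.
p = 0.0204 kg·m/s; v = 6.24 m/s.
m = 0.003269 kg
0.003269 kg × (1 lb / 0.4536 kg) = 0.007207 lb

0.00721 lb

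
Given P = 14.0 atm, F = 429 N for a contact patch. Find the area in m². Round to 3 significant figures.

3.02×10^-4 m²

Rearranging: A = F/P.
P = 14.0 atm = 1.419×10^6 Pa; F = 429 N.
A = 3.024×10^-4 m²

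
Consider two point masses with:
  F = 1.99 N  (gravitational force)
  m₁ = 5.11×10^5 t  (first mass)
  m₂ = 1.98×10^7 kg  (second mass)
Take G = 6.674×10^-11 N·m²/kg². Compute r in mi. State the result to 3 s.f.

From Newton's law of gravitation: r = √(G·m₁m₂/F).
F = 1.99 N; m₁ = 5.11×10^5 t = 5.110×10^8 kg; m₂ = 1.98×10^7 kg; G = 6.674×10^-11 N·m²/kg².
r = 582.5 m
582.5 m × (1 mi / 1609 m) = 0.3620 mi

0.362 mi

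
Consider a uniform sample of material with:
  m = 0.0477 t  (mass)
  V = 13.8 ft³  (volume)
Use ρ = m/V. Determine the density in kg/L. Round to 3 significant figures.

0.122 kg/L

ρ is given directly by: ρ = m/V.
m = 0.0477 t = 47.70 kg; V = 13.8 ft³ = 0.3908 m³.
ρ = 122.1 kg/m³
122.1 kg/m³ × (1 kg/L / 1000 kg/m³) = 0.1221 kg/L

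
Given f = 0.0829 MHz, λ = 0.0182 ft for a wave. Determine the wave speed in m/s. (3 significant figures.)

460 m/s

Directly: v = fλ.
f = 0.0829 MHz = 82900 Hz; λ = 0.0182 ft = 0.005547 m.
v = 459.9 m/s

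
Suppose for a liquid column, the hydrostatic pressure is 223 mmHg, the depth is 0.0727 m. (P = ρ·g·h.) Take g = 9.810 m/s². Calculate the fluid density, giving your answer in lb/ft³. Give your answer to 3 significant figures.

2600 lb/ft³

Rearranging: ρ = P/(g·h).
P = 223 mmHg = 29731 Pa; h = 0.0727 m; g = 9.810 m/s².
ρ = 41687 kg/m³
41687 kg/m³ × (1 lb/ft³ / 16.02 kg/m³) = 2602 lb/ft³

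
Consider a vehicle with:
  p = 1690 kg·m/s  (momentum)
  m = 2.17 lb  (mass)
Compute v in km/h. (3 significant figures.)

6180 km/h

Rearranging p = m·v for v: v = p/m.
p = 1690 kg·m/s; m = 2.17 lb = 0.9843 kg.
v = 1717 m/s
1717 m/s × (1 km/h / 0.2778 m/s) = 6181 km/h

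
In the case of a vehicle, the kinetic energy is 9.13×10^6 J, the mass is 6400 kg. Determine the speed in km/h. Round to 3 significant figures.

192 km/h

Rearranging KE = ½mv² for v: v = √(2·KE/m).
KE = 9.13×10^6 J; m = 6400 kg.
v = 53.41 m/s
53.41 m/s × (1 km/h / 0.2778 m/s) = 192.3 km/h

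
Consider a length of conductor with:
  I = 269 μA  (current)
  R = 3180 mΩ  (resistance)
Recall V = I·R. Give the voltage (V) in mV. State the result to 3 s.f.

V is given directly by: V = IR.
I = 269 μA = 2.690×10^-4 A; R = 3180 mΩ = 3.180 Ω.
V = 8.554×10^-4 V  (the unit combination reduces to kg·m²/(A·s³) = V)
8.554×10^-4 V × (1 mV / 0.001000 V) = 0.8554 mV

0.855 mV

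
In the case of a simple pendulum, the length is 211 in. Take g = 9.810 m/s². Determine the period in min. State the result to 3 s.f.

T is given directly by: T = 2π√(L/g).
L = 211 in = 5.359 m; g = 9.810 m/s².
T = 4.644 s
4.644 s × (1 min / 60.00 s) = 0.07740 min

0.0774 min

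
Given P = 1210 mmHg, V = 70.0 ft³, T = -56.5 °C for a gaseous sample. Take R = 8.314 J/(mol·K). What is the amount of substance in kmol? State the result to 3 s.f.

Solving PV = nRT for n: n = PV/(RT).
P = 1210 mmHg = 1.613×10^5 Pa; V = 70.0 ft³ = 1.982 m³; T = -56.5 °C = 216.6 K; R = 8.314 J/(mol·K).
n = 177.5 mol
177.5 mol × (1 kmol / 1000 mol) = 0.1775 kmol

0.178 kmol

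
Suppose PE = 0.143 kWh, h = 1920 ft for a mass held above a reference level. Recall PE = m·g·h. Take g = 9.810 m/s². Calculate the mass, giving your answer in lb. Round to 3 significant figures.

Rearranging PE = m·g·h for m: m = PE/(g·h).
PE = 0.143 kWh = 5.148×10^5 J; h = 1920 ft = 585.2 m; g = 9.810 m/s².
m = 89.67 kg
89.67 kg × (1 lb / 0.4536 kg) = 197.7 lb

198 lb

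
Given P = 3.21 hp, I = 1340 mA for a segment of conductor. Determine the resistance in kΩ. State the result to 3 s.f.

Rearranging P = I²R for R: R = P/I².
P = 3.21 hp = 2394 W; I = 1340 mA = 1.340 A.
R = 1333 Ω
1333 Ω × (1 kΩ / 1000 Ω) = 1.333 kΩ

1.33 kΩ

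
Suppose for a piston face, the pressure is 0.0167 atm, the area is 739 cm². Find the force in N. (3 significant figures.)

Rearranging P = F/A for F: F = P·A.
P = 0.0167 atm = 1692 Pa; A = 739 cm² = 0.07390 m².
F = 125.0 N  (the unit combination reduces to kg·m/s² = N)

125 N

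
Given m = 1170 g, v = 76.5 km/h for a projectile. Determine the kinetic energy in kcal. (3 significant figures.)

0.0631 kcal

KE is given directly by: KE = ½mv².
m = 1170 g = 1.170 kg; v = 76.5 km/h = 21.25 m/s.
KE = 264.2 J  (the unit combination reduces to kg·m²/s² = J)
264.2 J × (1 kcal / 4184 J) = 0.06314 kcal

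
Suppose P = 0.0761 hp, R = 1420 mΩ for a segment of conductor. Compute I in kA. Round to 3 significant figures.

Solving P = I²R for I: I = √(P/R).
P = 0.0761 hp = 56.75 W; R = 1420 mΩ = 1.420 Ω.
I = 6.322 A
6.322 A × (1 kA / 1000 A) = 0.006322 kA

0.00632 kA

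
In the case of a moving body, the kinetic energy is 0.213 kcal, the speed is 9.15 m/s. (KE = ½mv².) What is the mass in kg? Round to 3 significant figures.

21.3 kg

Rearranging KE = ½mv² for m: m = 2·KE/v².
KE = 0.213 kcal = 891.2 J; v = 9.15 m/s.
m = 21.29 kg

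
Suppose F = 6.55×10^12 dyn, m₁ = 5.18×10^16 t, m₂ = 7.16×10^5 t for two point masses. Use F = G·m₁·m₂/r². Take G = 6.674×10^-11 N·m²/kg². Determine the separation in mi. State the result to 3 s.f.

121 mi

From Newton's law of gravitation: r = √(G·m₁m₂/F).
F = 6.55×10^12 dyn = 6.550×10^7 N; m₁ = 5.18×10^16 t = 5.180×10^19 kg; m₂ = 7.16×10^5 t = 7.160×10^8 kg; G = 6.674×10^-11 N·m²/kg².
r = 1.944×10^5 m
1.944×10^5 m × (1 mi / 1609 m) = 120.8 mi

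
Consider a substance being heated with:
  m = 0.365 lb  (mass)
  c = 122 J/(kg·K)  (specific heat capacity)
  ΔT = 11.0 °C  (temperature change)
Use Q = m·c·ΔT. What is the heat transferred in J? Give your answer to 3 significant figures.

Q is given directly by: Q = mcΔT.
m = 0.365 lb = 0.1656 kg; c = 122 J/(kg·K); ΔT = 11.0 °C = 11.00 K.
Q = 222.2 J

222 J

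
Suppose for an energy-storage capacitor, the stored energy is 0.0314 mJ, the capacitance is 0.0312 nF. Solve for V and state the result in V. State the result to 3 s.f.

1420 V

Rearranging: V = √(2E/C).
E = 0.0314 mJ = 3.140×10^-5 J; C = 0.0312 nF = 3.120×10^-11 F.
V = 1419 V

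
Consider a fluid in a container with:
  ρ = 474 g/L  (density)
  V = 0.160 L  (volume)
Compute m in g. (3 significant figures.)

75.8 g

Rearranging ρ = m/V for m: m = ρV.
ρ = 474 g/L = 474.0 kg/m³; V = 0.160 L = 1.600×10^-4 m³.
m = 0.07584 kg
0.07584 kg × (1 g / 0.001000 kg) = 75.84 g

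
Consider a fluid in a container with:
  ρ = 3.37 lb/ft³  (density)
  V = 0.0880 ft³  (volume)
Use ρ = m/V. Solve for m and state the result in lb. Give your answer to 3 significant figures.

0.297 lb

Rearranging: m = ρV.
ρ = 3.37 lb/ft³ = 53.98 kg/m³; V = 0.0880 ft³ = 0.002492 m³.
m = 0.1345 kg
0.1345 kg × (1 lb / 0.4536 kg) = 0.2966 lb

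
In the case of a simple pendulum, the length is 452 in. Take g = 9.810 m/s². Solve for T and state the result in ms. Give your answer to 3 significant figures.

Directly: T = 2π√(L/g).
L = 452 in = 11.48 m; g = 9.810 m/s².
T = 6.797 s
6.797 s × (1 ms / 0.001000 s) = 6797 ms

6800 ms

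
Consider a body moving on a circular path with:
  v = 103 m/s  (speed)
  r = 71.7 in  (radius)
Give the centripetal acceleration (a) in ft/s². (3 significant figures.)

Directly: a = v²/r.
v = 103 m/s; r = 71.7 in = 1.821 m.
a = 5825 m/s²
5825 m/s² × (1 ft/s² / 0.3048 m/s²) = 19112 ft/s²

19100 ft/s²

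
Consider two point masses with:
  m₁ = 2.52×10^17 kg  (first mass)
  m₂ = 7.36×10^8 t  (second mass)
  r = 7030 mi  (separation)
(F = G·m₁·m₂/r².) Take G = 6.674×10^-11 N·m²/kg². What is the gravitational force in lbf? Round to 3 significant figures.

21700 lbf

Directly: F = Gm₁m₂/r².
m₁ = 2.52×10^17 kg; m₂ = 7.36×10^8 t = 7.360×10^11 kg; r = 7030 mi = 1.131×10^7 m; G = 6.674×10^-11 N·m²/kg².
F = 96707 N
96707 N × (1 lbf / 4.448 N) = 21741 lbf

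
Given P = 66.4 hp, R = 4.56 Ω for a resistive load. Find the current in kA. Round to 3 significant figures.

Rearranging: I = √(P/R).
P = 66.4 hp = 49514 W; R = 4.56 Ω.
I = 104.2 A
104.2 A × (1 kA / 1000 A) = 0.1042 kA

0.104 kA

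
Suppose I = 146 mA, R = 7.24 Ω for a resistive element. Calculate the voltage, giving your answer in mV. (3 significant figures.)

1060 mV

V is given directly by: V = IR.
I = 146 mA = 0.1460 A; R = 7.24 Ω.
V = 1.057 V
1.057 V × (1 mV / 0.001000 V) = 1057 mV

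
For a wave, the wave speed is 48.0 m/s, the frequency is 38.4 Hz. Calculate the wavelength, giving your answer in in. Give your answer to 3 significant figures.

Rearranging: λ = v/f.
v = 48.0 m/s; f = 38.4 Hz.
λ = 1.250 m
1.250 m × (1 in / 0.02540 m) = 49.21 in

49.2 in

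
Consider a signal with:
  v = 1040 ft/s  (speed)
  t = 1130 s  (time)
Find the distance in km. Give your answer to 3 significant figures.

Rearranging v = d/t for d: d = v·t.
v = 1040 ft/s = 317.0 m/s; t = 1130 s.
d = 3.582×10^5 m
3.582×10^5 m × (1 km / 1000 m) = 358.2 km

358 km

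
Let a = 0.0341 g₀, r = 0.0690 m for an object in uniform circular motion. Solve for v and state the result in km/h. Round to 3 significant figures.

Rearranging a = v²/r for v: v = √(a·r).
a = 0.0341 g₀ = 0.3344 m/s²; r = 0.0690 m.
v = 0.1519 m/s
0.1519 m/s × (1 km/h / 0.2778 m/s) = 0.5468 km/h

0.547 km/h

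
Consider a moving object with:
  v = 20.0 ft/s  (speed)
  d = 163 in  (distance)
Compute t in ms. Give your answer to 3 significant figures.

Solving v = d/t for t: t = d/v.
v = 20.0 ft/s = 6.096 m/s; d = 163 in = 4.140 m.
t = 0.6792 s
0.6792 s × (1 ms / 0.001000 s) = 679.2 ms

679 ms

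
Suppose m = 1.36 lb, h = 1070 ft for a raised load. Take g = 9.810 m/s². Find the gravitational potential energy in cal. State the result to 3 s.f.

PE is given directly by: PE = mgh.
m = 1.36 lb = 0.6169 kg; h = 1070 ft = 326.1 m; g = 9.810 m/s².
PE = 1974 J
1974 J × (1 cal / 4.184 J) = 471.7 cal

472 cal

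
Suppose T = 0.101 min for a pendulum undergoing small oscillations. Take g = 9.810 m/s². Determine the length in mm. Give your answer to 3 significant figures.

Solving T = 2π√(L/g) for L: L = g·(T/2π)².
T = 0.101 min = 6.060 s; g = 9.810 m/s².
L = 9.125 m
9.125 m × (1 mm / 0.001000 m) = 9125 mm

9130 mm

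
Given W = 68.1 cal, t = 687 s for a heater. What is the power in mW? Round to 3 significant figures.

415 mW

Directly: P = W/t.
W = 68.1 cal = 284.9 J; t = 687 s.
P = 0.4147 W  (the unit combination reduces to kg·m²/s³ = W)
0.4147 W × (1 mW / 0.001000 W) = 414.7 mW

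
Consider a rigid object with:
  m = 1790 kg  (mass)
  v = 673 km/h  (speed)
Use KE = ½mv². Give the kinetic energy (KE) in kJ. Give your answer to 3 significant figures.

31300 kJ

Directly: KE = ½mv².
m = 1790 kg; v = 673 km/h = 186.9 m/s.
KE = 3.128×10^7 J
3.128×10^7 J × (1 kJ / 1000 J) = 31279 kJ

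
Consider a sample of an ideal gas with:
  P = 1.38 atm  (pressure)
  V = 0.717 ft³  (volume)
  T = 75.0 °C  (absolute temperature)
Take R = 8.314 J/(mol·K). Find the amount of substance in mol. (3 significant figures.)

0.981 mol

From the ideal-gas law: n = PV/(RT).
P = 1.38 atm = 1.398×10^5 Pa; V = 0.717 ft³ = 0.02030 m³; T = 75.0 °C = 348.1 K; R = 8.314 J/(mol·K).
n = 0.9808 mol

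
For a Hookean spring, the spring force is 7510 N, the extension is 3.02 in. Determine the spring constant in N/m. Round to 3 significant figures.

From Hooke's law: k = F/x.
F = 7510 N; x = 3.02 in = 0.07671 m.
k = 97904 N/m

97900 N/m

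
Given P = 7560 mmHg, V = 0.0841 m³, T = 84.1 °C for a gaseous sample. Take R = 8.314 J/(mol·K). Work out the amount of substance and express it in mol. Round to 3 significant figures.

Rearranging PV = nRT for n: n = PV/(RT).
P = 7560 mmHg = 1.008×10^6 Pa; V = 0.0841 m³; T = 84.1 °C = 357.2 K; R = 8.314 J/(mol·K).
n = 28.54 mol

28.5 mol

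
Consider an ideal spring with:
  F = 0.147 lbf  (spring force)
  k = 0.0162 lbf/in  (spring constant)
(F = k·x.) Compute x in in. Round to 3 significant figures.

From Hooke's law: x = F/k.
F = 0.147 lbf = 0.6539 N; k = 0.0162 lbf/in = 2.837 N/m.
x = 0.2305 m
0.2305 m × (1 in / 0.02540 m) = 9.074 in

9.07 in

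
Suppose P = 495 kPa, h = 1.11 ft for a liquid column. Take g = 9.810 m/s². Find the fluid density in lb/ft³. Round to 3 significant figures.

Rearranging: ρ = P/(g·h).
P = 495 kPa = 4.950×10^5 Pa; h = 1.11 ft = 0.3383 m; g = 9.810 m/s².
ρ = 1.491×10^5 kg/m³
1.491×10^5 kg/m³ × (1 lb/ft³ / 16.02 kg/m³) = 9311 lb/ft³

9310 lb/ft³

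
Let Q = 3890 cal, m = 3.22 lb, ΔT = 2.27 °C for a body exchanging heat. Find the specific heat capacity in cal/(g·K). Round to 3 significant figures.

1.17 cal/(g·K)

Rearranging: c = Q/(m·ΔT).
Q = 3890 cal = 16276 J; m = 3.22 lb = 1.461 kg; ΔT = 2.27 °C = 2.270 K.
c = 4909 J/(kg·K)
4909 J/(kg·K) × (1 cal/(g·K) / 4184 J/(kg·K)) = 1.173 cal/(g·K)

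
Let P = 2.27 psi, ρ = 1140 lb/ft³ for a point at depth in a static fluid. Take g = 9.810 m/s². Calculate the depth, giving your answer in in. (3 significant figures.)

3.44 in

Rearranging P = ρ·g·h for h: h = P/(ρ·g).
P = 2.27 psi = 15651 Pa; ρ = 1140 lb/ft³ = 18261 kg/m³; g = 9.810 m/s².
h = 0.08737 m
0.08737 m × (1 in / 0.02540 m) = 3.440 in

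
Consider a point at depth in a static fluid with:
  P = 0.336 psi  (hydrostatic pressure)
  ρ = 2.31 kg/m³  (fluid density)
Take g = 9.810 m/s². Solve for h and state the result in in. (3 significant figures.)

Rearranging P = ρ·g·h for h: h = P/(ρ·g).
P = 0.336 psi = 2317 Pa; ρ = 2.31 kg/m³; g = 9.810 m/s².
h = 102.2 m
102.2 m × (1 in / 0.02540 m) = 4025 in

4020 in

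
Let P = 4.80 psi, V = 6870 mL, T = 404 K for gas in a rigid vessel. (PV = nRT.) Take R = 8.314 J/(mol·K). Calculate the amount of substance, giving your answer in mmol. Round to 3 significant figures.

67.7 mmol

Rearranging: n = PV/(RT).
P = 4.80 psi = 33095 Pa; V = 6870 mL = 0.006870 m³; T = 404 K; R = 8.314 J/(mol·K).
n = 0.06769 mol
0.06769 mol × (1 mmol / 0.001000 mol) = 67.69 mmol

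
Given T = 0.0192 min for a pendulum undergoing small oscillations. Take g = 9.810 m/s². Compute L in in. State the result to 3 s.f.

13.0 in

Solving T = 2π√(L/g) for L: L = g·(T/2π)².
T = 0.0192 min = 1.152 s; g = 9.810 m/s².
L = 0.3298 m
0.3298 m × (1 in / 0.02540 m) = 12.98 in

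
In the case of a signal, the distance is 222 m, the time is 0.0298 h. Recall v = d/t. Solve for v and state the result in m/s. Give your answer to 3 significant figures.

Directly: v = d/t.
d = 222 m; t = 0.0298 h = 107.3 s.
v = 2.069 m/s

2.07 m/s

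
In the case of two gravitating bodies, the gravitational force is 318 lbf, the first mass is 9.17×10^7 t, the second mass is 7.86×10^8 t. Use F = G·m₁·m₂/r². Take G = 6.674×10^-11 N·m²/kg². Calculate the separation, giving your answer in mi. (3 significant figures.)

Rearranging: r = √(G·m₁m₂/F).
F = 318 lbf = 1415 N; m₁ = 9.17×10^7 t = 9.170×10^10 kg; m₂ = 7.86×10^8 t = 7.860×10^11 kg; G = 6.674×10^-11 N·m²/kg².
r = 58315 m
58315 m × (1 mi / 1609 m) = 36.24 mi

36.2 mi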